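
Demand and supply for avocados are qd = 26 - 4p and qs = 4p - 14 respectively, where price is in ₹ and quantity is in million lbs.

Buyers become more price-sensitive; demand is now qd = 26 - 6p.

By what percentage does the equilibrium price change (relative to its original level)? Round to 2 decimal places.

-20.00

Before the shock: 26 - 4p = 4p - 14 ⇒ 40 = 8p ⇒ p = 5, q = 6.
The new curves are qd = 26 - 6p (demand) and qs = 4p - 14 (supply).
New equilibrium: 26 - 6p = 4p - 14 ⇒ 40 = 10p ⇒ p = 4, q = 2.
%Δp = (4 − 5) / 5 × 100 = -20.00%.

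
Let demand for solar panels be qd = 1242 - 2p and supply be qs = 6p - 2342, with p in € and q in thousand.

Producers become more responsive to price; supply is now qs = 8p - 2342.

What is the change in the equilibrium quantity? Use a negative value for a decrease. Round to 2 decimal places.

+179.20

Solve the original market: 1242 - 2p = 6p - 2342, hence p = 448 and q = 346.
The new curves are qd = 1242 - 2p (demand) and qs = 8p - 2342 (supply).
New equilibrium: 1242 - 2p = 8p - 2342 ⇒ 3584 = 10p ⇒ p = 358.4, q = 525.2.
Δq = 525.2 − 346 = +179.20.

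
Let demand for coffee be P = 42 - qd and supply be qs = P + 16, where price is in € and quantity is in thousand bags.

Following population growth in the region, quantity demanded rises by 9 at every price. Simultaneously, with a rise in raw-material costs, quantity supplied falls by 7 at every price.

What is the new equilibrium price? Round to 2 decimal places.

Initially, 42 - P = P + 16, so 26 = 2P and P = 13, q = 29.
The new curves are qd = 51 - P (demand) and qs = P + 9 (supply).
Clearing the new market: 51 - P = P + 9, so P = 21 and q = 30.

21.00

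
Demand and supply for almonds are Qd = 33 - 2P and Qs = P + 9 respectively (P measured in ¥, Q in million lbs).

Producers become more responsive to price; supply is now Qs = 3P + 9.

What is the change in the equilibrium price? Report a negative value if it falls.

Initially, 33 - 2P = P + 9, so 24 = 3P and P = 8, Q = 17.
The shock moves the curves to Qd = 33 - 2P and Qs = 3P + 9.
Equate the new curves: 33 - 2P = 3P + 9, giving 24 = 5P, P = 4.8, Q = 23.4.
ΔP = 4.8 − 8 = -3.2.

-3.2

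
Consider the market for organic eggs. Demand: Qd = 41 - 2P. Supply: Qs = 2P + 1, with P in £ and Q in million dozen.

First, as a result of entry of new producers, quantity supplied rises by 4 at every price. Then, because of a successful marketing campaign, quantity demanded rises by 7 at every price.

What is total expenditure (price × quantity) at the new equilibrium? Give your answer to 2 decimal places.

Solve the original market: 41 - 2P = 2P + 1, hence P = 10 and Q = 21.
After the shift, demand is Qd = 48 - 2P and supply is Qs = 2P + 5.
Setting them equal: 48 - 2P = 2P + 5 → 43 = 4P, so P = 10.75 and Q = 26.5.
New expenditure = 10.75 × 26.5 = 284.88.

284.88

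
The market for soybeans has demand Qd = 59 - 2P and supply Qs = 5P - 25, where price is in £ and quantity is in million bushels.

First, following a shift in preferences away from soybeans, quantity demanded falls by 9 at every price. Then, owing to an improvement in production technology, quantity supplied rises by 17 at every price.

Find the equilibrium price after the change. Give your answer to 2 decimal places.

8.29

Before the shock: 59 - 2P = 5P - 25 ⇒ 84 = 7P ⇒ P = 12, Q = 35.
The new curves are Qd = 50 - 2P (demand) and Qs = 5P - 8 (supply).
Equate the new curves: 50 - 2P = 5P - 8, giving 58 = 7P, P = 58/7 ≈ 8.2857, Q = 234/7 ≈ 33.4286.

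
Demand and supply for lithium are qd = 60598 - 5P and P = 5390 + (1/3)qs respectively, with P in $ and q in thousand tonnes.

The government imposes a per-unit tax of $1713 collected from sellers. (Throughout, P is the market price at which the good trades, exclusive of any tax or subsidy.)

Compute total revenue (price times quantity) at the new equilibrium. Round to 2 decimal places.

Solve the original market: 60598 - 5P = 3P - 16170, hence P = 9596 and q = 12618.
Since sellers keep the price net of the tax, the effective supply curve becomes qs = 3P - 21309.
Setting them equal: 60598 - 5P = 3P - 21309 → 81907 = 8P, so P = 10238.375 and q = 9406.125.
New expenditure = 10238.375 × 9406.125 = 96303435.05.

96303435.05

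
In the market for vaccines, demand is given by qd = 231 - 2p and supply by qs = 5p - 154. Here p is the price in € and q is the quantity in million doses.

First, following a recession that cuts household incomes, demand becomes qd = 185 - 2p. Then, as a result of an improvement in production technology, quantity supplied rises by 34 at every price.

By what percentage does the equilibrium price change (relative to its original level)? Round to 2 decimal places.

Solve the original market: 231 - 2p = 5p - 154, hence p = 55 and q = 121.
After the shift, demand is qd = 185 - 2p and supply is qs = 5p - 120.
Clearing the new market: 185 - 2p = 5p - 120, so p = 305/7 ≈ 43.5714 and q = 685/7 ≈ 97.8571.
%Δp = (43.5714 − 55) / 55 × 100 = -20.78%.

-20.78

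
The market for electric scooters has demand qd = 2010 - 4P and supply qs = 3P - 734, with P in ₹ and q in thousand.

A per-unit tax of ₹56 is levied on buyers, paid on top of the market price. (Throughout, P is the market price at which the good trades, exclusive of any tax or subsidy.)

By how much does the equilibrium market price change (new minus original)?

Initially, 2010 - 4P = 3P - 734, so 2744 = 7P and P = 392, q = 442.
Since buyers pay the price plus the tax, the effective demand curve becomes qd = 1786 - 4P.
New equilibrium: 1786 - 4P = 3P - 734 ⇒ 2520 = 7P ⇒ P = 360, q = 346.
ΔP = 360 − 392 = -32.

-32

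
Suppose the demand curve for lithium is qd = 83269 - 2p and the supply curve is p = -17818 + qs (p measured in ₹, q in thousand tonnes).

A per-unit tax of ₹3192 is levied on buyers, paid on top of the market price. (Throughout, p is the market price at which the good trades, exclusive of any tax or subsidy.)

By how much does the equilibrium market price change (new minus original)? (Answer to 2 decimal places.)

-2128.00

Initially, 83269 - 2p = p + 17818, so 65451 = 3p and p = 21817, q = 39635.
Since buyers pay the price plus the tax, the effective demand curve becomes qd = 76885 - 2p.
New equilibrium: 76885 - 2p = p + 17818 ⇒ 59067 = 3p ⇒ p = 19689, q = 37507.
Δp = 19689 − 21817 = -2128.00.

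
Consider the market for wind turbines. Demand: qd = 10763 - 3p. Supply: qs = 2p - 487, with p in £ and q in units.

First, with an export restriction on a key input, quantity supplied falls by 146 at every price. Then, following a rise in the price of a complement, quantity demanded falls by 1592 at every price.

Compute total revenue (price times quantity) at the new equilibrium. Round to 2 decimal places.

6448286.88

Initially, 10763 - 3p = 2p - 487, so 11250 = 5p and p = 2250, q = 4013.
With the change applied: demand qd = 9171 - 3p, supply qs = 2p - 633.
New equilibrium: 9171 - 3p = 2p - 633 ⇒ 9804 = 5p ⇒ p = 1960.8, q = 3288.6.
New expenditure = 1960.8 × 3288.6 = 6448286.88.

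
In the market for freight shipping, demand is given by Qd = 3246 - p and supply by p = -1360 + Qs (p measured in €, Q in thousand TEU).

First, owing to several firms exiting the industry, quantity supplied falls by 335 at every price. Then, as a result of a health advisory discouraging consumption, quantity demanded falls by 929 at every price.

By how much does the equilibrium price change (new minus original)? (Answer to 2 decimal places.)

Before the shock: 3246 - p = p + 1360 ⇒ 1886 = 2p ⇒ p = 943, Q = 2303.
After the shift, demand is Qd = 2317 - p and supply is Qs = p + 1025.
Clearing the new market: 2317 - p = p + 1025, so p = 646 and Q = 1671.
Δp = 646 − 943 = -297.00.

-297.00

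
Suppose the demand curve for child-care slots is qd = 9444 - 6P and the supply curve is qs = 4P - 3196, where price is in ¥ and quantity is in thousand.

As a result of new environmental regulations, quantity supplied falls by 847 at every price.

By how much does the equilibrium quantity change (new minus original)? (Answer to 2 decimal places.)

-508.20

Original equilibrium: 9444 - 6P = 4P - 3196 gives 12640 = 10P, so P = 1264 and q = 1860.
The shock moves the curves to qd = 9444 - 6P and qs = 4P - 4043.
Equate the new curves: 9444 - 6P = 4P - 4043, giving 13487 = 10P, P = 1348.7, q = 1351.8.
Δq = 1351.8 − 1860 = -508.20.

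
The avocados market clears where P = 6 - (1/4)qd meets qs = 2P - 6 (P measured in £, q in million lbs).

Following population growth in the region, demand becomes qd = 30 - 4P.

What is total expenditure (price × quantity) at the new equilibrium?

36

Before the shock: 24 - 4P = 2P - 6 ⇒ 30 = 6P ⇒ P = 5, q = 4.
The shock moves the curves to qd = 30 - 4P and qs = 2P - 6.
Setting them equal: 30 - 4P = 2P - 6 → 36 = 6P, so P = 6 and q = 6.
New expenditure = 6 × 6 = 36.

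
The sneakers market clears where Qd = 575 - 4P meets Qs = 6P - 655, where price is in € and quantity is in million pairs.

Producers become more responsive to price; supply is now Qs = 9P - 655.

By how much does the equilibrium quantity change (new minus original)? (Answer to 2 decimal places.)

Solve the original market: 575 - 4P = 6P - 655, hence P = 123 and Q = 83.
After the shift, demand is Qd = 575 - 4P and supply is Qs = 9P - 655.
Equate the new curves: 575 - 4P = 9P - 655, giving 1230 = 13P, P = 1230/13 ≈ 94.6154, Q = 2555/13 ≈ 196.5385.
ΔQ = 196.5385 − 83 = +113.54.

+113.54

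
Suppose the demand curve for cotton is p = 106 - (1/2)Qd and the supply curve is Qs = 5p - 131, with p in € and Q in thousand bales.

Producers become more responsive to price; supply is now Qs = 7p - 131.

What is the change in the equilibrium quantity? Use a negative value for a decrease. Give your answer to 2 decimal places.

+21.78

Original equilibrium: 212 - 2p = 5p - 131 gives 343 = 7p, so p = 49 and Q = 114.
With the change applied: demand Qd = 212 - 2p, supply Qs = 7p - 131.
Setting them equal: 212 - 2p = 7p - 131 → 343 = 9p, so p = 343/9 ≈ 38.1111 and Q = 1222/9 ≈ 135.7778.
ΔQ = 135.7778 − 114 = +21.78.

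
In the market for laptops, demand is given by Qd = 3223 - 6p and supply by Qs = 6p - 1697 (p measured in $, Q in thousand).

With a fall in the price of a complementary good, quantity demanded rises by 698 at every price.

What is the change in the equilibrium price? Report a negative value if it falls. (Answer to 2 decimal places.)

Solve the original market: 3223 - 6p = 6p - 1697, hence p = 410 and Q = 763.
The new curves are Qd = 3921 - 6p (demand) and Qs = 6p - 1697 (supply).
Clearing the new market: 3921 - 6p = 6p - 1697, so p = 2809/6 ≈ 468.1667 and Q = 1112.
Δp = 468.1667 − 410 = +58.17.

+58.17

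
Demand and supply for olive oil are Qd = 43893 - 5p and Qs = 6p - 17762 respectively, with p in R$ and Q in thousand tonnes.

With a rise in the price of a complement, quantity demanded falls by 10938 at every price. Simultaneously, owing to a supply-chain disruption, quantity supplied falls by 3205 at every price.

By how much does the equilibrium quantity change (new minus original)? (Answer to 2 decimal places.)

Original equilibrium: 43893 - 5p = 6p - 17762 gives 61655 = 11p, so p = 5605 and Q = 15868.
After the shift, demand is Qd = 32955 - 5p and supply is Qs = 6p - 20967.
New equilibrium: 32955 - 5p = 6p - 20967 ⇒ 53922 = 11p ⇒ p = 4902, Q = 8445.
ΔQ = 8445 − 15868 = -7423.00.

-7423.00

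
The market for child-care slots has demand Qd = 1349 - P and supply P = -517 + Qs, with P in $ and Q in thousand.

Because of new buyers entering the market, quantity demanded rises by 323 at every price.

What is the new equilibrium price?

Initially, 1349 - P = P + 517, so 832 = 2P and P = 416, Q = 933.
After the shift, demand is Qd = 1672 - P and supply is Qs = P + 517.
Equate the new curves: 1672 - P = P + 517, giving 1155 = 2P, P = 577.5, Q = 1094.5.

577.5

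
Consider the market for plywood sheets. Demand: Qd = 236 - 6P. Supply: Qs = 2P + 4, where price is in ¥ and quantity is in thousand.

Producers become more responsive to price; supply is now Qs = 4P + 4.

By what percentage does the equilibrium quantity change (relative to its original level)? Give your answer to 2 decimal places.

Original equilibrium: 236 - 6P = 2P + 4 gives 232 = 8P, so P = 29 and Q = 62.
After the shift, demand is Qd = 236 - 6P and supply is Qs = 4P + 4.
Clearing the new market: 236 - 6P = 4P + 4, so P = 23.2 and Q = 96.8.
%ΔQ = (96.8 − 62) / 62 × 100 = +56.13%.

+56.13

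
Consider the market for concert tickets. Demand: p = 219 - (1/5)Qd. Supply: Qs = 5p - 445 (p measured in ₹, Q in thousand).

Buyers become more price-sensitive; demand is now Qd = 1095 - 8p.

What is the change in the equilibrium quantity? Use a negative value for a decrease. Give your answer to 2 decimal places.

-177.69

Initially, 1095 - 5p = 5p - 445, so 1540 = 10p and p = 154, Q = 325.
The shock moves the curves to Qd = 1095 - 8p and Qs = 5p - 445.
New equilibrium: 1095 - 8p = 5p - 445 ⇒ 1540 = 13p ⇒ p = 1540/13 ≈ 118.4615, Q = 1915/13 ≈ 147.3077.
ΔQ = 147.3077 − 325 = -177.69.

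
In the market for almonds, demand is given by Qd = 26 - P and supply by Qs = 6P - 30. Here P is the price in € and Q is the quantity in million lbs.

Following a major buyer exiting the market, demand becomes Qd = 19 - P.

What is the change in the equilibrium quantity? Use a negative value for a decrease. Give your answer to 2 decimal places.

-6.00

Solve the original market: 26 - P = 6P - 30, hence P = 8 and Q = 18.
With the change applied: demand Qd = 19 - P, supply Qs = 6P - 30.
Setting them equal: 19 - P = 6P - 30 → 49 = 7P, so P = 7 and Q = 12.
ΔQ = 12 − 18 = -6.00.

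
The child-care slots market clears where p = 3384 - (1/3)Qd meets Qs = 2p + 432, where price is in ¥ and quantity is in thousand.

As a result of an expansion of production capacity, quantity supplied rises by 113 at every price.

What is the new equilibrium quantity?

Solve the original market: 10152 - 3p = 2p + 432, hence p = 1944 and Q = 4320.
The new curves are Qd = 10152 - 3p (demand) and Qs = 2p + 545 (supply).
Equate the new curves: 10152 - 3p = 2p + 545, giving 9607 = 5p, p = 1921.4, Q = 4387.8.

4387.8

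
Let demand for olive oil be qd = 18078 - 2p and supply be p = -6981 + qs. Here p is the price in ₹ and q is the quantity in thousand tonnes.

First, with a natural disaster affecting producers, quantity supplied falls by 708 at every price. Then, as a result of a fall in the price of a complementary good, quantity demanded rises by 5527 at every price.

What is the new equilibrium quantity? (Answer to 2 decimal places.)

Original equilibrium: 18078 - 2p = p + 6981 gives 11097 = 3p, so p = 3699 and q = 10680.
After the shift, demand is qd = 23605 - 2p and supply is qs = p + 6273.
Setting them equal: 23605 - 2p = p + 6273 → 17332 = 3p, so p = 17332/3 ≈ 5777.3333 and q = 36151/3 ≈ 12050.3333.

12050.33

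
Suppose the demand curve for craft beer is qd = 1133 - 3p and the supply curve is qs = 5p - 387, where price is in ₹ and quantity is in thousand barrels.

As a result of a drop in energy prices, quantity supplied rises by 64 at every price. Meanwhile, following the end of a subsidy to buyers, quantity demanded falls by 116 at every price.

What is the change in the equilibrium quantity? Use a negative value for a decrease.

Initially, 1133 - 3p = 5p - 387, so 1520 = 8p and p = 190, q = 563.
The new curves are qd = 1017 - 3p (demand) and qs = 5p - 323 (supply).
Equate the new curves: 1017 - 3p = 5p - 323, giving 1340 = 8p, p = 167.5, q = 514.5.
Δq = 514.5 − 563 = -48.5.

-48.5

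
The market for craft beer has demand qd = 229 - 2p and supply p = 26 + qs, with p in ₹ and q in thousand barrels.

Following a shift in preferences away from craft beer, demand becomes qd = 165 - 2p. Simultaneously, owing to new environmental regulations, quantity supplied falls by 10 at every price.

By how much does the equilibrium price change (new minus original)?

Solve the original market: 229 - 2p = p - 26, hence p = 85 and q = 59.
With the change applied: demand qd = 165 - 2p, supply qs = p - 36.
Clearing the new market: 165 - 2p = p - 36, so p = 67 and q = 31.
Δp = 67 − 85 = -18.

-18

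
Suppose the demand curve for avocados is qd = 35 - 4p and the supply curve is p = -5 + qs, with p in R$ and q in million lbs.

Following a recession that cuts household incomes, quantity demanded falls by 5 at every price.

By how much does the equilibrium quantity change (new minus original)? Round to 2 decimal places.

-1.00

Initially, 35 - 4p = p + 5, so 30 = 5p and p = 6, q = 11.
After the shift, demand is qd = 30 - 4p and supply is qs = p + 5.
Equate the new curves: 30 - 4p = p + 5, giving 25 = 5p, p = 5, q = 10.
Δq = 10 − 11 = -1.00.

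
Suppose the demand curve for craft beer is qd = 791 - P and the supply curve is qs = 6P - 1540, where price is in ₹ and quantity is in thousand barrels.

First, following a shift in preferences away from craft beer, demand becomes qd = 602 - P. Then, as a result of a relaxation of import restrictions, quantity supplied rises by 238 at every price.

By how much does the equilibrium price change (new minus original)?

-61

Original equilibrium: 791 - P = 6P - 1540 gives 2331 = 7P, so P = 333 and q = 458.
The shock moves the curves to qd = 602 - P and qs = 6P - 1302.
New equilibrium: 602 - P = 6P - 1302 ⇒ 1904 = 7P ⇒ P = 272, q = 330.
ΔP = 272 − 333 = -61.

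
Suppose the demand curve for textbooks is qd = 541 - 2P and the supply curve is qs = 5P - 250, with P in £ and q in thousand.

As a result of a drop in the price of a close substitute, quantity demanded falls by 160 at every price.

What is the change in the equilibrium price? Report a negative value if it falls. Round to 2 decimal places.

Solve the original market: 541 - 2P = 5P - 250, hence P = 113 and q = 315.
After the shift, demand is qd = 381 - 2P and supply is qs = 5P - 250.
Equate the new curves: 381 - 2P = 5P - 250, giving 631 = 7P, P = 631/7 ≈ 90.1429, q = 1405/7 ≈ 200.7143.
ΔP = 90.1429 − 113 = -22.86.

-22.86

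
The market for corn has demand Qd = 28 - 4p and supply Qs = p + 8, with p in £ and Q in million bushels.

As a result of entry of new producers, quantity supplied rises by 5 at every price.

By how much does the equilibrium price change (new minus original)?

Before the shock: 28 - 4p = p + 8 ⇒ 20 = 5p ⇒ p = 4, Q = 12.
The shock moves the curves to Qd = 28 - 4p and Qs = p + 13.
Setting them equal: 28 - 4p = p + 13 → 15 = 5p, so p = 3 and Q = 16.
Δp = 3 − 4 = -1.

-1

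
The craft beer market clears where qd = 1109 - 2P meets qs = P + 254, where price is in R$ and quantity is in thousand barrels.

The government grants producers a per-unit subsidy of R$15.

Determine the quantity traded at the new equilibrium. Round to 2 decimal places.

549.00

Initially, 1109 - 2P = P + 254, so 855 = 3P and P = 285, q = 539.
Since sellers receive the price plus the subsidy, the effective supply curve becomes qs = P + 269.
Clearing the new market: 1109 - 2P = P + 269, so P = 280 and q = 549.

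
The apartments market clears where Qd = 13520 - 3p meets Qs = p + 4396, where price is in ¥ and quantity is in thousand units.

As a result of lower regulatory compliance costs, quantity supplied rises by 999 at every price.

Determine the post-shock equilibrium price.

Initially, 13520 - 3p = p + 4396, so 9124 = 4p and p = 2281, Q = 6677.
The shock moves the curves to Qd = 13520 - 3p and Qs = p + 5395.
Setting them equal: 13520 - 3p = p + 5395 → 8125 = 4p, so p = 2031.25 and Q = 7426.25.

2031.25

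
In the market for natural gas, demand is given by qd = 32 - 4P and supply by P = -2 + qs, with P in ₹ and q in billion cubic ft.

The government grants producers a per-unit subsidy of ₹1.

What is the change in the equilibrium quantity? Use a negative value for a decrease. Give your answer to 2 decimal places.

+0.80

Before the shock: 32 - 4P = P + 2 ⇒ 30 = 5P ⇒ P = 6, q = 8.
Since sellers receive the price plus the subsidy, the effective supply curve becomes qs = P + 3.
Equate the new curves: 32 - 4P = P + 3, giving 29 = 5P, P = 5.8, q = 8.8.
Δq = 8.8 − 8 = +0.80.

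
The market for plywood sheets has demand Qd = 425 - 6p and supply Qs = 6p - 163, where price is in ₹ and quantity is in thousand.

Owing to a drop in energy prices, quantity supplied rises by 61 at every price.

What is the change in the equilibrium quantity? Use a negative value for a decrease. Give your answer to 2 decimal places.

+30.50

Original equilibrium: 425 - 6p = 6p - 163 gives 588 = 12p, so p = 49 and Q = 131.
With the change applied: demand Qd = 425 - 6p, supply Qs = 6p - 102.
Equate the new curves: 425 - 6p = 6p - 102, giving 527 = 12p, p = 527/12 ≈ 43.9167, Q = 161.5.
ΔQ = 161.5 − 131 = +30.50.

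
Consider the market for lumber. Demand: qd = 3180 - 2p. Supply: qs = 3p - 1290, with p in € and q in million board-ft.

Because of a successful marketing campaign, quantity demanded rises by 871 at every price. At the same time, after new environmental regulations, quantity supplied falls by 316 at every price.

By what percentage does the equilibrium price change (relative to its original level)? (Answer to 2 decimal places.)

Initially, 3180 - 2p = 3p - 1290, so 4470 = 5p and p = 894, q = 1392.
With the change applied: demand qd = 4051 - 2p, supply qs = 3p - 1606.
Equate the new curves: 4051 - 2p = 3p - 1606, giving 5657 = 5p, p = 1131.4, q = 1788.2.
%Δp = (1131.4 − 894) / 894 × 100 = +26.55%.

+26.55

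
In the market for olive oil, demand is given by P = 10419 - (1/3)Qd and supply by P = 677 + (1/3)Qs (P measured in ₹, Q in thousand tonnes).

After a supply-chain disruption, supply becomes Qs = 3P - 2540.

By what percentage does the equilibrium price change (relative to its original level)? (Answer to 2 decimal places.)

+1.53

Original equilibrium: 31257 - 3P = 3P - 2031 gives 33288 = 6P, so P = 5548 and Q = 14613.
The shock moves the curves to Qd = 31257 - 3P and Qs = 3P - 2540.
Equate the new curves: 31257 - 3P = 3P - 2540, giving 33797 = 6P, P = 33797/6 ≈ 5632.8333, Q = 14358.5.
%ΔP = (5632.8333 − 5548) / 5548 × 100 = +1.53%.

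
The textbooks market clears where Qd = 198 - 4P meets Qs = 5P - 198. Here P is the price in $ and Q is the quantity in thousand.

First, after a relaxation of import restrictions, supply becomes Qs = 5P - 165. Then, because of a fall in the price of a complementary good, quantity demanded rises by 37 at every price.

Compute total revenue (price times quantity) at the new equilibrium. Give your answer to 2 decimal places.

Before the shock: 198 - 4P = 5P - 198 ⇒ 396 = 9P ⇒ P = 44, Q = 22.
With the change applied: demand Qd = 235 - 4P, supply Qs = 5P - 165.
Setting them equal: 235 - 4P = 5P - 165 → 400 = 9P, so P = 400/9 ≈ 44.4444 and Q = 515/9 ≈ 57.2222.
New expenditure = 44.4444 × 57.2222 = 2543.21.

2543.21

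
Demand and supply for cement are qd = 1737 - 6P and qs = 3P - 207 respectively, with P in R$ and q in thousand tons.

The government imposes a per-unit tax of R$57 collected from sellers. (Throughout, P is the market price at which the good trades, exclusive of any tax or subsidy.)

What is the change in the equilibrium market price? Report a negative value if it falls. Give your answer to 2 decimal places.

Original equilibrium: 1737 - 6P = 3P - 207 gives 1944 = 9P, so P = 216 and q = 441.
Since sellers keep the price net of the tax, the effective supply curve becomes qs = 3P - 378.
New equilibrium: 1737 - 6P = 3P - 378 ⇒ 2115 = 9P ⇒ P = 235, q = 327.
ΔP = 235 − 216 = +19.00.

+19.00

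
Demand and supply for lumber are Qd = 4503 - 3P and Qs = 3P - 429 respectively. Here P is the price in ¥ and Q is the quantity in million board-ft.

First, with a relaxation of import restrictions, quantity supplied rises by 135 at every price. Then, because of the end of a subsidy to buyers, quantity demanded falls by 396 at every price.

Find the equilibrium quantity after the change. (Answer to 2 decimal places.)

Before the shock: 4503 - 3P = 3P - 429 ⇒ 4932 = 6P ⇒ P = 822, Q = 2037.
The shock moves the curves to Qd = 4107 - 3P and Qs = 3P - 294.
New equilibrium: 4107 - 3P = 3P - 294 ⇒ 4401 = 6P ⇒ P = 733.5, Q = 1906.5.

1906.50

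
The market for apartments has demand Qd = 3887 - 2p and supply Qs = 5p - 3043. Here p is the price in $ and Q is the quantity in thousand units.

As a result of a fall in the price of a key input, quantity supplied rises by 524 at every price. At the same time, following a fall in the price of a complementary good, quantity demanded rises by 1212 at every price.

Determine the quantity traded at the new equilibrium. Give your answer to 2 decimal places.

Before the shock: 3887 - 2p = 5p - 3043 ⇒ 6930 = 7p ⇒ p = 990, Q = 1907.
The shock moves the curves to Qd = 5099 - 2p and Qs = 5p - 2519.
Setting them equal: 5099 - 2p = 5p - 2519 → 7618 = 7p, so p = 7618/7 ≈ 1088.2857 and Q = 20457/7 ≈ 2922.4286.

2922.43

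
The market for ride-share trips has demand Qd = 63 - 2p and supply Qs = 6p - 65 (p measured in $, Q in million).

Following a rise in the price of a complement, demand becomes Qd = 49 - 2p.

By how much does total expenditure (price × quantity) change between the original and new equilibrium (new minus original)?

Before the shock: 63 - 2p = 6p - 65 ⇒ 128 = 8p ⇒ p = 16, Q = 31.
With the change applied: demand Qd = 49 - 2p, supply Qs = 6p - 65.
Setting them equal: 49 - 2p = 6p - 65 → 114 = 8p, so p = 14.25 and Q = 20.5.
Expenditure moves from 16×31 = 496 to 14.25×20.5 = 292.125; change = -203.875.

-203.875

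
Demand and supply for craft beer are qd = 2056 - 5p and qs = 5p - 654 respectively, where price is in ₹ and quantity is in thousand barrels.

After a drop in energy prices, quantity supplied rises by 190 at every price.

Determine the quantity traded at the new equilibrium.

Initially, 2056 - 5p = 5p - 654, so 2710 = 10p and p = 271, q = 701.
The new curves are qd = 2056 - 5p (demand) and qs = 5p - 464 (supply).
Equate the new curves: 2056 - 5p = 5p - 464, giving 2520 = 10p, p = 252, q = 796.

796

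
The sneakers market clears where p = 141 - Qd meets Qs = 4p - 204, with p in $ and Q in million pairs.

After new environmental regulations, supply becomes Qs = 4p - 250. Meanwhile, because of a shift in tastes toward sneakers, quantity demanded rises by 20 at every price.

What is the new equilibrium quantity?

Original equilibrium: 141 - p = 4p - 204 gives 345 = 5p, so p = 69 and Q = 72.
The shock moves the curves to Qd = 161 - p and Qs = 4p - 250.
Clearing the new market: 161 - p = 4p - 250, so p = 82.2 and Q = 78.8.

78.8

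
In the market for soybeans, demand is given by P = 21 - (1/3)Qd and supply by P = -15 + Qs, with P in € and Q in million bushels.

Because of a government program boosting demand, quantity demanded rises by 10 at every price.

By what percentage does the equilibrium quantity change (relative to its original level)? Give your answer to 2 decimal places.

+9.26

Initially, 63 - 3P = P + 15, so 48 = 4P and P = 12, Q = 27.
The new curves are Qd = 73 - 3P (demand) and Qs = P + 15 (supply).
New equilibrium: 73 - 3P = P + 15 ⇒ 58 = 4P ⇒ P = 14.5, Q = 29.5.
%ΔQ = (29.5 − 27) / 27 × 100 = +9.26%.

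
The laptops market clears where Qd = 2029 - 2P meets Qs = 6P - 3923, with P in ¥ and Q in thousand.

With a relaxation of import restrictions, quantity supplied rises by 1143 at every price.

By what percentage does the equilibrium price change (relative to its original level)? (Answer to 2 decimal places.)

Original equilibrium: 2029 - 2P = 6P - 3923 gives 5952 = 8P, so P = 744 and Q = 541.
With the change applied: demand Qd = 2029 - 2P, supply Qs = 6P - 2780.
Setting them equal: 2029 - 2P = 6P - 2780 → 4809 = 8P, so P = 601.125 and Q = 826.75.
%ΔP = (601.125 − 744) / 744 × 100 = -19.20%.

-19.20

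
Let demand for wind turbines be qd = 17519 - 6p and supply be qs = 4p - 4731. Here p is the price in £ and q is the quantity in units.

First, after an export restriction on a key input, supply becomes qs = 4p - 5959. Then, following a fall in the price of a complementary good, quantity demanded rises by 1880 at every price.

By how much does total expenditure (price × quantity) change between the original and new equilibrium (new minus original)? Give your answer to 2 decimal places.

Original equilibrium: 17519 - 6p = 4p - 4731 gives 22250 = 10p, so p = 2225 and q = 4169.
The shock moves the curves to qd = 19399 - 6p and qs = 4p - 5959.
New equilibrium: 19399 - 6p = 4p - 5959 ⇒ 25358 = 10p ⇒ p = 2535.8, q = 4184.2.
Expenditure moves from 2225×4169 = 9276025 to 2535.8×4184.2 = 10610294.36; change = +1334269.36.

+1334269.36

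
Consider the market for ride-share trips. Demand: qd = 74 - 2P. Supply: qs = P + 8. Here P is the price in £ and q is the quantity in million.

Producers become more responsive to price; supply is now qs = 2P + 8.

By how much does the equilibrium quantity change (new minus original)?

+11

Before the shock: 74 - 2P = P + 8 ⇒ 66 = 3P ⇒ P = 22, q = 30.
The shock moves the curves to qd = 74 - 2P and qs = 2P + 8.
Equate the new curves: 74 - 2P = 2P + 8, giving 66 = 4P, P = 16.5, q = 41.
Δq = 41 − 30 = +11.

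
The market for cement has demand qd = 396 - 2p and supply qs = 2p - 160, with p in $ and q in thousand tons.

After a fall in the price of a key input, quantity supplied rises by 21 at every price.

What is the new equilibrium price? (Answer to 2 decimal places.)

Original equilibrium: 396 - 2p = 2p - 160 gives 556 = 4p, so p = 139 and q = 118.
After the shift, demand is qd = 396 - 2p and supply is qs = 2p - 139.
New equilibrium: 396 - 2p = 2p - 139 ⇒ 535 = 4p ⇒ p = 133.75, q = 128.5.

133.75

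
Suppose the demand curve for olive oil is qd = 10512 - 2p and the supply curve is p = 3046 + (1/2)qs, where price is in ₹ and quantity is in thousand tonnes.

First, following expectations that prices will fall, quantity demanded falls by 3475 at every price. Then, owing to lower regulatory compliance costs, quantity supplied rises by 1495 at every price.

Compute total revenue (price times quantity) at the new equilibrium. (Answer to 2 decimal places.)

3548370.00

Solve the original market: 10512 - 2p = 2p - 6092, hence p = 4151 and q = 2210.
The new curves are qd = 7037 - 2p (demand) and qs = 2p - 4597 (supply).
Setting them equal: 7037 - 2p = 2p - 4597 → 11634 = 4p, so p = 2908.5 and q = 1220.
New expenditure = 2908.5 × 1220 = 3548370.00.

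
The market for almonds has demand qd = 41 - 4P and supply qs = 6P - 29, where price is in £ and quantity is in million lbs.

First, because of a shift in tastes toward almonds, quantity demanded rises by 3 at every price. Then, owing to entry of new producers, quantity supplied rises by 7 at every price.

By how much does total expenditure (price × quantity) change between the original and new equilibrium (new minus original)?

Solve the original market: 41 - 4P = 6P - 29, hence P = 7 and q = 13.
The new curves are qd = 44 - 4P (demand) and qs = 6P - 22 (supply).
Clearing the new market: 44 - 4P = 6P - 22, so P = 6.6 and q = 17.6.
Expenditure moves from 7×13 = 91 to 6.6×17.6 = 116.16; change = +25.16.

+25.16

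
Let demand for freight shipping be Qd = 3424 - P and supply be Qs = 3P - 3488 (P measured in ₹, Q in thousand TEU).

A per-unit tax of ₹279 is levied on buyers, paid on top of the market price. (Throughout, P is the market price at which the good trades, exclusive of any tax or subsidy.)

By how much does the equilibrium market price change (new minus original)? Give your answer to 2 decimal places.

-69.75

Before the shock: 3424 - P = 3P - 3488 ⇒ 6912 = 4P ⇒ P = 1728, Q = 1696.
Since buyers pay the price plus the tax, the effective demand curve becomes Qd = 3145 - P.
Setting them equal: 3145 - P = 3P - 3488 → 6633 = 4P, so P = 1658.25 and Q = 1486.75.
ΔP = 1658.25 − 1728 = -69.75.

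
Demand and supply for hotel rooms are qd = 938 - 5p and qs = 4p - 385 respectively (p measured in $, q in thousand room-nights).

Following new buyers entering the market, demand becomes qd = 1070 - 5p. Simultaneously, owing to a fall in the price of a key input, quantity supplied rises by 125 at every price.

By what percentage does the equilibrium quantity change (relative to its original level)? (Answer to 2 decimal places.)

Before the shock: 938 - 5p = 4p - 385 ⇒ 1323 = 9p ⇒ p = 147, q = 203.
With the change applied: demand qd = 1070 - 5p, supply qs = 4p - 260.
Setting them equal: 1070 - 5p = 4p - 260 → 1330 = 9p, so p = 1330/9 ≈ 147.7778 and q = 2980/9 ≈ 331.1111.
%Δq = (331.1111 − 203) / 203 × 100 = +63.11%.

+63.11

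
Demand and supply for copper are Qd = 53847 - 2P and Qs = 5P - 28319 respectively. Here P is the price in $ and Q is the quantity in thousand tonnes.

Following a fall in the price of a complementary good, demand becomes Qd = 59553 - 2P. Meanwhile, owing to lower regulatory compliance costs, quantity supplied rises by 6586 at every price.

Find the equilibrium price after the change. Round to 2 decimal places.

11612.29

Original equilibrium: 53847 - 2P = 5P - 28319 gives 82166 = 7P, so P = 11738 and Q = 30371.
The shock moves the curves to Qd = 59553 - 2P and Qs = 5P - 21733.
New equilibrium: 59553 - 2P = 5P - 21733 ⇒ 81286 = 7P ⇒ P = 81286/7 ≈ 11612.2857, Q = 254299/7 ≈ 36328.4286.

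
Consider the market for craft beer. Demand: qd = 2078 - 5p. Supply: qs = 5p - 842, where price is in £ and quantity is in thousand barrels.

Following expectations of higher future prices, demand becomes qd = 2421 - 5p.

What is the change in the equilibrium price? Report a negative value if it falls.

Original equilibrium: 2078 - 5p = 5p - 842 gives 2920 = 10p, so p = 292 and q = 618.
The shock moves the curves to qd = 2421 - 5p and qs = 5p - 842.
Setting them equal: 2421 - 5p = 5p - 842 → 3263 = 10p, so p = 326.3 and q = 789.5.
Δp = 326.3 − 292 = +34.3.

+34.3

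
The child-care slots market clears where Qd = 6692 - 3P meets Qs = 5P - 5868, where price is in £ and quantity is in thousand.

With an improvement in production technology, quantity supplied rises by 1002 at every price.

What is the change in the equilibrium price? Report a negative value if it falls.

-125.25

Solve the original market: 6692 - 3P = 5P - 5868, hence P = 1570 and Q = 1982.
The shock moves the curves to Qd = 6692 - 3P and Qs = 5P - 4866.
Setting them equal: 6692 - 3P = 5P - 4866 → 11558 = 8P, so P = 1444.75 and Q = 2357.75.
ΔP = 1444.75 − 1570 = -125.25.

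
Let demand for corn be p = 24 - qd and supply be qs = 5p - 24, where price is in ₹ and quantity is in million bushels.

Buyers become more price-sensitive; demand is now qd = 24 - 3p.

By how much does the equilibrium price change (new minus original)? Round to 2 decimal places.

Original equilibrium: 24 - p = 5p - 24 gives 48 = 6p, so p = 8 and q = 16.
The new curves are qd = 24 - 3p (demand) and qs = 5p - 24 (supply).
Equate the new curves: 24 - 3p = 5p - 24, giving 48 = 8p, p = 6, q = 6.
Δp = 6 − 8 = -2.00.

-2.00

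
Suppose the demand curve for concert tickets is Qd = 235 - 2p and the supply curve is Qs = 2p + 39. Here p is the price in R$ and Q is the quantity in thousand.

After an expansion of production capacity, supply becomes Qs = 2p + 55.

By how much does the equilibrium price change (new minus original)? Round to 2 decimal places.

-4.00

Solve the original market: 235 - 2p = 2p + 39, hence p = 49 and Q = 137.
The shock moves the curves to Qd = 235 - 2p and Qs = 2p + 55.
New equilibrium: 235 - 2p = 2p + 55 ⇒ 180 = 4p ⇒ p = 45, Q = 145.
Δp = 45 − 49 = -4.00.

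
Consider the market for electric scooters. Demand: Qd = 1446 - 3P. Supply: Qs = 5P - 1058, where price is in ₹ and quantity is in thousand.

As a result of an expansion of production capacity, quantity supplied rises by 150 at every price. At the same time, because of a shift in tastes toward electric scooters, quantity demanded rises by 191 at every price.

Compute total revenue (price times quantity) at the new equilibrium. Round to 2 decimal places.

217160.08

Original equilibrium: 1446 - 3P = 5P - 1058 gives 2504 = 8P, so P = 313 and Q = 507.
With the change applied: demand Qd = 1637 - 3P, supply Qs = 5P - 908.
Equate the new curves: 1637 - 3P = 5P - 908, giving 2545 = 8P, P = 318.125, Q = 682.625.
New expenditure = 318.125 × 682.625 = 217160.08.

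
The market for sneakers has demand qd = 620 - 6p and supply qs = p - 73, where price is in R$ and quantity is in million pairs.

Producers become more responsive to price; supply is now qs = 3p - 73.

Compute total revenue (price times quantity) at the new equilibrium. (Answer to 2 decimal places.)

Before the shock: 620 - 6p = p - 73 ⇒ 693 = 7p ⇒ p = 99, q = 26.
With the change applied: demand qd = 620 - 6p, supply qs = 3p - 73.
Clearing the new market: 620 - 6p = 3p - 73, so p = 77 and q = 158.
New expenditure = 77 × 158 = 12166.00.

12166.00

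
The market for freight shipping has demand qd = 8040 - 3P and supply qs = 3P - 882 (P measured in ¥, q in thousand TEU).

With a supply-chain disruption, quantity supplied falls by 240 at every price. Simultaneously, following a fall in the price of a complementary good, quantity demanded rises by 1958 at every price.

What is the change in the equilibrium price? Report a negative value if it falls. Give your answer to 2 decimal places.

+366.33

Solve the original market: 8040 - 3P = 3P - 882, hence P = 1487 and q = 3579.
The new curves are qd = 9998 - 3P (demand) and qs = 3P - 1122 (supply).
Equate the new curves: 9998 - 3P = 3P - 1122, giving 11120 = 6P, P = 5560/3 ≈ 1853.3333, q = 4438.
ΔP = 1853.3333 − 1487 = +366.33.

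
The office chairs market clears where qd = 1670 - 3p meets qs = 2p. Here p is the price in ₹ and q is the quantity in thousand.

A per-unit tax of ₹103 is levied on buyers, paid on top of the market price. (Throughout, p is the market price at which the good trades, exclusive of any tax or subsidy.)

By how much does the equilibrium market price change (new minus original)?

-61.8

Original equilibrium: 1670 - 3p = 2p gives 1670 = 5p, so p = 334 and q = 668.
Since buyers pay the price plus the tax, the effective demand curve becomes qd = 1361 - 3p.
Setting them equal: 1361 - 3p = 2p → 1361 = 5p, so p = 272.2 and q = 544.4.
Δp = 272.2 − 334 = -61.8.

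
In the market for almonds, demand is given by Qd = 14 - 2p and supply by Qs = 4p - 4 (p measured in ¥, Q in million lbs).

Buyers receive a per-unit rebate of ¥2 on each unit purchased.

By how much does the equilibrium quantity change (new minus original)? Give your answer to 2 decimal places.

Initially, 14 - 2p = 4p - 4, so 18 = 6p and p = 3, Q = 8.
Since buyers' out-of-pocket price is the market price minus the rebate, the effective demand curve becomes Qd = 18 - 2p.
Equate the new curves: 18 - 2p = 4p - 4, giving 22 = 6p, p = 11/3 ≈ 3.6667, Q = 32/3 ≈ 10.6667.
ΔQ = 10.6667 − 8 = +2.67.

+2.67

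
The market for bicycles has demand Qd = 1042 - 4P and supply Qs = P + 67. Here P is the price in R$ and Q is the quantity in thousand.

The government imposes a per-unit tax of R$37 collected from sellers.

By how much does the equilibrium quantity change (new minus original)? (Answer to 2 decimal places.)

-29.60

Original equilibrium: 1042 - 4P = P + 67 gives 975 = 5P, so P = 195 and Q = 262.
Since sellers keep the price net of the tax, the effective supply curve becomes Qs = P + 30.
Equate the new curves: 1042 - 4P = P + 30, giving 1012 = 5P, P = 202.4, Q = 232.4.
ΔQ = 232.4 − 262 = -29.60.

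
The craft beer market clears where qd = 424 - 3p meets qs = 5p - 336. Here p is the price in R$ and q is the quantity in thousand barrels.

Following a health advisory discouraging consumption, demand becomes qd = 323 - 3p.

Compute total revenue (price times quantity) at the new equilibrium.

Initially, 424 - 3p = 5p - 336, so 760 = 8p and p = 95, q = 139.
The shock moves the curves to qd = 323 - 3p and qs = 5p - 336.
Setting them equal: 323 - 3p = 5p - 336 → 659 = 8p, so p = 82.375 and q = 75.875.
New expenditure = 82.375 × 75.875 = 6250.203125.

6250.203125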